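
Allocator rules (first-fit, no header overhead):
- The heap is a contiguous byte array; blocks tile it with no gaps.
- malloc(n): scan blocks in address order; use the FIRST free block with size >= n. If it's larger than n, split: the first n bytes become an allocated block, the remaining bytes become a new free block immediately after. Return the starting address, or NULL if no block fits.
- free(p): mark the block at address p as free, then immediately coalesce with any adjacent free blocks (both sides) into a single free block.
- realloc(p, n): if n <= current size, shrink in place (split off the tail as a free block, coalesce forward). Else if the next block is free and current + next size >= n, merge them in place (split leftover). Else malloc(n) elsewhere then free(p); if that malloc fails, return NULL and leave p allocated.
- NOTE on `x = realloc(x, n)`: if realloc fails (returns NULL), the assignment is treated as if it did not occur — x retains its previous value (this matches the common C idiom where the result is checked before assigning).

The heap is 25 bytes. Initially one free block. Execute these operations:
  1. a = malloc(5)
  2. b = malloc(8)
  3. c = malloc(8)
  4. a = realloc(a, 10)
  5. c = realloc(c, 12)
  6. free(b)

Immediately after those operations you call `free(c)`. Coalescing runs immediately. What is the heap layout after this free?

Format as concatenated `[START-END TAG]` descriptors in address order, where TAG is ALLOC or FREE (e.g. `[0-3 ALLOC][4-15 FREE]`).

Op 1: a = malloc(5) -> a = 0; heap: [0-4 ALLOC][5-24 FREE]
Op 2: b = malloc(8) -> b = 5; heap: [0-4 ALLOC][5-12 ALLOC][13-24 FREE]
Op 3: c = malloc(8) -> c = 13; heap: [0-4 ALLOC][5-12 ALLOC][13-20 ALLOC][21-24 FREE]
Op 4: a = realloc(a, 10) -> NULL (a unchanged); heap: [0-4 ALLOC][5-12 ALLOC][13-20 ALLOC][21-24 FREE]
Op 5: c = realloc(c, 12) -> c = 13; heap: [0-4 ALLOC][5-12 ALLOC][13-24 ALLOC]
Op 6: free(b) -> (freed b); heap: [0-4 ALLOC][5-12 FREE][13-24 ALLOC]
free(c): c = 13 -> block [13-24 ALLOC]; mark free, coalesce with adjacent free neighbors -> [0-4 ALLOC][5-24 FREE]

Answer: [0-4 ALLOC][5-24 FREE]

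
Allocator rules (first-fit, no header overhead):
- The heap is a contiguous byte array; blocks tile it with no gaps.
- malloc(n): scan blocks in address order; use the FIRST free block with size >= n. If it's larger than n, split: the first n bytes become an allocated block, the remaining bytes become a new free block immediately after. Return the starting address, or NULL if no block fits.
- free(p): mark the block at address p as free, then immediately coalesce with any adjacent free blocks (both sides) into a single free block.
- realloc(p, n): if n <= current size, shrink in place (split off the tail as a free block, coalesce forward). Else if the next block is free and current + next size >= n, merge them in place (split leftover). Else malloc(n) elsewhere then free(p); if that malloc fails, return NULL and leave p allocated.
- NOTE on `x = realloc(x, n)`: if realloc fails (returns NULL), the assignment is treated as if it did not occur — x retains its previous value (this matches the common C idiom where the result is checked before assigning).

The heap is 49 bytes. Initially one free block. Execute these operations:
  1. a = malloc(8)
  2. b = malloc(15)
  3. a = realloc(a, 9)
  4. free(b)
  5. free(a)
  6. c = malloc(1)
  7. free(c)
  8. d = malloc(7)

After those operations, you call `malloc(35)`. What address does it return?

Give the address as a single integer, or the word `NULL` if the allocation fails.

Op 1: a = malloc(8) -> a = 0; heap: [0-7 ALLOC][8-48 FREE]
Op 2: b = malloc(15) -> b = 8; heap: [0-7 ALLOC][8-22 ALLOC][23-48 FREE]
Op 3: a = realloc(a, 9) -> a = 23; heap: [0-7 FREE][8-22 ALLOC][23-31 ALLOC][32-48 FREE]
Op 4: free(b) -> (freed b); heap: [0-22 FREE][23-31 ALLOC][32-48 FREE]
Op 5: free(a) -> (freed a); heap: [0-48 FREE]
Op 6: c = malloc(1) -> c = 0; heap: [0-0 ALLOC][1-48 FREE]
Op 7: free(c) -> (freed c); heap: [0-48 FREE]
Op 8: d = malloc(7) -> d = 0; heap: [0-6 ALLOC][7-48 FREE]
malloc(35): first-fit scan over [0-6 ALLOC][7-48 FREE] -> 7

Answer: 7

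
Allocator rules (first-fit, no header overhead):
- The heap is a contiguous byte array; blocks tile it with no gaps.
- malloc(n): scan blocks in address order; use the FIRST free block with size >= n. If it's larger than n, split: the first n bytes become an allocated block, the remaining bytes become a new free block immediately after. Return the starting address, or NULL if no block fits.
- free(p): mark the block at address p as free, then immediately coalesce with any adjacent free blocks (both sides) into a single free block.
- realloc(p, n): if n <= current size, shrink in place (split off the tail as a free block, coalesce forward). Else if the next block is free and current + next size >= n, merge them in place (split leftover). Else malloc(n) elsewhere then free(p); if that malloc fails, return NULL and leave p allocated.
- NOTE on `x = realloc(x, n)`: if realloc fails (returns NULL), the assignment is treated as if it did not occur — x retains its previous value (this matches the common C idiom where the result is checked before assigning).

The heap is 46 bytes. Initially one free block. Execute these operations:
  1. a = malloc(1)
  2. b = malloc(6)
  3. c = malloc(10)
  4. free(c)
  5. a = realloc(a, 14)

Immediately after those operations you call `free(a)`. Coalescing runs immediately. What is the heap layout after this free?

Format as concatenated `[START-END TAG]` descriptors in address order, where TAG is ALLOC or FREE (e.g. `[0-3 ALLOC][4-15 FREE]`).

Answer: [0-0 FREE][1-6 ALLOC][7-45 FREE]

Derivation:
Op 1: a = malloc(1) -> a = 0; heap: [0-0 ALLOC][1-45 FREE]
Op 2: b = malloc(6) -> b = 1; heap: [0-0 ALLOC][1-6 ALLOC][7-45 FREE]
Op 3: c = malloc(10) -> c = 7; heap: [0-0 ALLOC][1-6 ALLOC][7-16 ALLOC][17-45 FREE]
Op 4: free(c) -> (freed c); heap: [0-0 ALLOC][1-6 ALLOC][7-45 FREE]
Op 5: a = realloc(a, 14) -> a = 7; heap: [0-0 FREE][1-6 ALLOC][7-20 ALLOC][21-45 FREE]
free(a): a = 7 -> block [7-20 ALLOC]; mark free, coalesce with adjacent free neighbors -> [0-0 FREE][1-6 ALLOC][7-45 FREE]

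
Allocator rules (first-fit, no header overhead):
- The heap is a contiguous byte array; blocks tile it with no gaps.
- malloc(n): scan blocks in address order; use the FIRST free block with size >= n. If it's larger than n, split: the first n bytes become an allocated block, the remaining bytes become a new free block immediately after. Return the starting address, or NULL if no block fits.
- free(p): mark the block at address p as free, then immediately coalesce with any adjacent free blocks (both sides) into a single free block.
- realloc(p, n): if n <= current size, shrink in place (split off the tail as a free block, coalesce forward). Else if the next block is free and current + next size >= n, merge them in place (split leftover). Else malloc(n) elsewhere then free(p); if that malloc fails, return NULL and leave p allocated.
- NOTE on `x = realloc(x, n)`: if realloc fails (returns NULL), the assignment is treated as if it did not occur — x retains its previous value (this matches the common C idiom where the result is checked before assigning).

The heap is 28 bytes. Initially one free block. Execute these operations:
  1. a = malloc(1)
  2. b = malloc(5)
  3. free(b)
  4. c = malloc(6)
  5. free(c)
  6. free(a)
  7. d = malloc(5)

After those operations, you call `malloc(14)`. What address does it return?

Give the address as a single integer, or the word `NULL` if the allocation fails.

Answer: 5

Derivation:
Op 1: a = malloc(1) -> a = 0; heap: [0-0 ALLOC][1-27 FREE]
Op 2: b = malloc(5) -> b = 1; heap: [0-0 ALLOC][1-5 ALLOC][6-27 FREE]
Op 3: free(b) -> (freed b); heap: [0-0 ALLOC][1-27 FREE]
Op 4: c = malloc(6) -> c = 1; heap: [0-0 ALLOC][1-6 ALLOC][7-27 FREE]
Op 5: free(c) -> (freed c); heap: [0-0 ALLOC][1-27 FREE]
Op 6: free(a) -> (freed a); heap: [0-27 FREE]
Op 7: d = malloc(5) -> d = 0; heap: [0-4 ALLOC][5-27 FREE]
malloc(14): first-fit scan over [0-4 ALLOC][5-27 FREE] -> 5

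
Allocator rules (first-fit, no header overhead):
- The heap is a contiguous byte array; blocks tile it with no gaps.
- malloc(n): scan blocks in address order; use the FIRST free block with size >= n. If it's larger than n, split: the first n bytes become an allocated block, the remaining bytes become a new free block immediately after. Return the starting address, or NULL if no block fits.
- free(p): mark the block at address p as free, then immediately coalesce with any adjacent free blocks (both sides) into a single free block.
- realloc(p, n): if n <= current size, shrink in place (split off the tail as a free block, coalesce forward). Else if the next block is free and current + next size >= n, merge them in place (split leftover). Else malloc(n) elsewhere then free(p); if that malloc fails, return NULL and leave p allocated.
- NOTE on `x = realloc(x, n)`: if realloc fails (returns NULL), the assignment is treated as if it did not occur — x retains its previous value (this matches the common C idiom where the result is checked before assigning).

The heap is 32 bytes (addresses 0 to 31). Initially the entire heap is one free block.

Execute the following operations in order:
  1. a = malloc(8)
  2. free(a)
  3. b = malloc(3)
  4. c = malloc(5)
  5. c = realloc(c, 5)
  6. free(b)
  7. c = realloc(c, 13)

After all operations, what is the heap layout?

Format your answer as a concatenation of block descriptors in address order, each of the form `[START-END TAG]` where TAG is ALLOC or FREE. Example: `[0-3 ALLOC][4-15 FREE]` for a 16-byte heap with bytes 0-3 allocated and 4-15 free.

Answer: [0-2 FREE][3-15 ALLOC][16-31 FREE]

Derivation:
Op 1: a = malloc(8) -> a = 0; heap: [0-7 ALLOC][8-31 FREE]
Op 2: free(a) -> (freed a); heap: [0-31 FREE]
Op 3: b = malloc(3) -> b = 0; heap: [0-2 ALLOC][3-31 FREE]
Op 4: c = malloc(5) -> c = 3; heap: [0-2 ALLOC][3-7 ALLOC][8-31 FREE]
Op 5: c = realloc(c, 5) -> c = 3; heap: [0-2 ALLOC][3-7 ALLOC][8-31 FREE]
Op 6: free(b) -> (freed b); heap: [0-2 FREE][3-7 ALLOC][8-31 FREE]
Op 7: c = realloc(c, 13) -> c = 3; heap: [0-2 FREE][3-15 ALLOC][16-31 FREE]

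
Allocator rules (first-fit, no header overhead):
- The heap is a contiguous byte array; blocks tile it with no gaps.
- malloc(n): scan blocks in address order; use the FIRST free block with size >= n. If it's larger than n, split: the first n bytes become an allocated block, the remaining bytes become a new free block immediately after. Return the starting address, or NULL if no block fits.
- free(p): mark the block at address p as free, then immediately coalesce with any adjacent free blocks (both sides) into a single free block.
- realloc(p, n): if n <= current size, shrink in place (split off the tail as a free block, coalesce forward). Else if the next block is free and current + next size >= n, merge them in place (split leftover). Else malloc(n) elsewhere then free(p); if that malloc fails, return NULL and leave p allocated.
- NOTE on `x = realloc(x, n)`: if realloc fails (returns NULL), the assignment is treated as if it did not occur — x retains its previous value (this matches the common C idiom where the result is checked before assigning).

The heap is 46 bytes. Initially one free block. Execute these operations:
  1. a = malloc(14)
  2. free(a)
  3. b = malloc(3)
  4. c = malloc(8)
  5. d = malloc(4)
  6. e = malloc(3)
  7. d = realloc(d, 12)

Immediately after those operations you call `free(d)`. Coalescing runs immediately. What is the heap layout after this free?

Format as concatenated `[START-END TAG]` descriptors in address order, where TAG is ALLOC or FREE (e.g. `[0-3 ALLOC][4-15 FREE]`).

Answer: [0-2 ALLOC][3-10 ALLOC][11-14 FREE][15-17 ALLOC][18-45 FREE]

Derivation:
Op 1: a = malloc(14) -> a = 0; heap: [0-13 ALLOC][14-45 FREE]
Op 2: free(a) -> (freed a); heap: [0-45 FREE]
Op 3: b = malloc(3) -> b = 0; heap: [0-2 ALLOC][3-45 FREE]
Op 4: c = malloc(8) -> c = 3; heap: [0-2 ALLOC][3-10 ALLOC][11-45 FREE]
Op 5: d = malloc(4) -> d = 11; heap: [0-2 ALLOC][3-10 ALLOC][11-14 ALLOC][15-45 FREE]
Op 6: e = malloc(3) -> e = 15; heap: [0-2 ALLOC][3-10 ALLOC][11-14 ALLOC][15-17 ALLOC][18-45 FREE]
Op 7: d = realloc(d, 12) -> d = 18; heap: [0-2 ALLOC][3-10 ALLOC][11-14 FREE][15-17 ALLOC][18-29 ALLOC][30-45 FREE]
free(d): d = 18 -> block [18-29 ALLOC]; mark free, coalesce with adjacent free neighbors -> [0-2 ALLOC][3-10 ALLOC][11-14 FREE][15-17 ALLOC][18-45 FREE]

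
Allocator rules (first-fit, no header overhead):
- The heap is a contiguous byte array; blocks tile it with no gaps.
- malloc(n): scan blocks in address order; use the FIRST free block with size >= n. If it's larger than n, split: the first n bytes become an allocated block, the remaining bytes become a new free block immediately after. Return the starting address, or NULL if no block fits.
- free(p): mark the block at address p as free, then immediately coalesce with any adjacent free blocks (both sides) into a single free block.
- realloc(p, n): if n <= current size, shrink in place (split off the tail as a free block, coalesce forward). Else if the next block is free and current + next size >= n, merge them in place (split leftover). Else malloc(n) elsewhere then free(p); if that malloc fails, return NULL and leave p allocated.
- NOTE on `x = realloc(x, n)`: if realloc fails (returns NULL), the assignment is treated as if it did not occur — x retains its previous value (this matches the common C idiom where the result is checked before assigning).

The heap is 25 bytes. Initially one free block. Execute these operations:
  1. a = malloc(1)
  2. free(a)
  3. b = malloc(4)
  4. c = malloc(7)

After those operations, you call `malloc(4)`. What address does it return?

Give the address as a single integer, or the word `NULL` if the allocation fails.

Answer: 11

Derivation:
Op 1: a = malloc(1) -> a = 0; heap: [0-0 ALLOC][1-24 FREE]
Op 2: free(a) -> (freed a); heap: [0-24 FREE]
Op 3: b = malloc(4) -> b = 0; heap: [0-3 ALLOC][4-24 FREE]
Op 4: c = malloc(7) -> c = 4; heap: [0-3 ALLOC][4-10 ALLOC][11-24 FREE]
malloc(4): first-fit scan over [0-3 ALLOC][4-10 ALLOC][11-24 FREE] -> 11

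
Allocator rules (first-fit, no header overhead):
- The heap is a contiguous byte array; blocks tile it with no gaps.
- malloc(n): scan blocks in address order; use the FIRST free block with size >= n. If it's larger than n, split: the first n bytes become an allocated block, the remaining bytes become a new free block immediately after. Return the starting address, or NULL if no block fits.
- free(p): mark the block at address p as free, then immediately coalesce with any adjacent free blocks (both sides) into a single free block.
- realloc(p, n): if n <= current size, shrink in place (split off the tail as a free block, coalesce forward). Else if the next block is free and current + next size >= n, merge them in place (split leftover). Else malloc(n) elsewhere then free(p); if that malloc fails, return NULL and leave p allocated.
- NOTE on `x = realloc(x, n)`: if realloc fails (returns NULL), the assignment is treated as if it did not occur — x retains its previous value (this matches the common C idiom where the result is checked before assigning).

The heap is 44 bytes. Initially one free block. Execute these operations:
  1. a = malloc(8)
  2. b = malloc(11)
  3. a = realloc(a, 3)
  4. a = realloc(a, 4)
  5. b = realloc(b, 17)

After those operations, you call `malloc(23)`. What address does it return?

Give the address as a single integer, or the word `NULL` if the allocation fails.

Answer: NULL

Derivation:
Op 1: a = malloc(8) -> a = 0; heap: [0-7 ALLOC][8-43 FREE]
Op 2: b = malloc(11) -> b = 8; heap: [0-7 ALLOC][8-18 ALLOC][19-43 FREE]
Op 3: a = realloc(a, 3) -> a = 0; heap: [0-2 ALLOC][3-7 FREE][8-18 ALLOC][19-43 FREE]
Op 4: a = realloc(a, 4) -> a = 0; heap: [0-3 ALLOC][4-7 FREE][8-18 ALLOC][19-43 FREE]
Op 5: b = realloc(b, 17) -> b = 8; heap: [0-3 ALLOC][4-7 FREE][8-24 ALLOC][25-43 FREE]
malloc(23): first-fit scan over [0-3 ALLOC][4-7 FREE][8-24 ALLOC][25-43 FREE] -> NULL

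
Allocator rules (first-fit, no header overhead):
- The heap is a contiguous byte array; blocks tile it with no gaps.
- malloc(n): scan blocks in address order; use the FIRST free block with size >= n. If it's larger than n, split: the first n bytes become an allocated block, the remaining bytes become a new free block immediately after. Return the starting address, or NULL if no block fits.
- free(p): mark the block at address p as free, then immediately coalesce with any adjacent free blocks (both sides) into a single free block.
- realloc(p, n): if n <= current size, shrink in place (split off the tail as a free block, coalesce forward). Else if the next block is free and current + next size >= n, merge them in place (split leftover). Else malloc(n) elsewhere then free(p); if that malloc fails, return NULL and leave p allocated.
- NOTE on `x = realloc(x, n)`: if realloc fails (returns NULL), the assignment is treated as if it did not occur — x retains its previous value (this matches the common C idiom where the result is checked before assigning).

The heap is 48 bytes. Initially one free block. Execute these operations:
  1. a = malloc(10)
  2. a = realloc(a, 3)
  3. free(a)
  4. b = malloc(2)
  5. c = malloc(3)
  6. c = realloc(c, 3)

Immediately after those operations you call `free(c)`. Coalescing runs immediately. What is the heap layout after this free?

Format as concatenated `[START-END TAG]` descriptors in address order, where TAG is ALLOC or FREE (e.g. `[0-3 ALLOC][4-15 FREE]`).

Answer: [0-1 ALLOC][2-47 FREE]

Derivation:
Op 1: a = malloc(10) -> a = 0; heap: [0-9 ALLOC][10-47 FREE]
Op 2: a = realloc(a, 3) -> a = 0; heap: [0-2 ALLOC][3-47 FREE]
Op 3: free(a) -> (freed a); heap: [0-47 FREE]
Op 4: b = malloc(2) -> b = 0; heap: [0-1 ALLOC][2-47 FREE]
Op 5: c = malloc(3) -> c = 2; heap: [0-1 ALLOC][2-4 ALLOC][5-47 FREE]
Op 6: c = realloc(c, 3) -> c = 2; heap: [0-1 ALLOC][2-4 ALLOC][5-47 FREE]
free(c): c = 2 -> block [2-4 ALLOC]; mark free, coalesce with adjacent free neighbors -> [0-1 ALLOC][2-47 FREE]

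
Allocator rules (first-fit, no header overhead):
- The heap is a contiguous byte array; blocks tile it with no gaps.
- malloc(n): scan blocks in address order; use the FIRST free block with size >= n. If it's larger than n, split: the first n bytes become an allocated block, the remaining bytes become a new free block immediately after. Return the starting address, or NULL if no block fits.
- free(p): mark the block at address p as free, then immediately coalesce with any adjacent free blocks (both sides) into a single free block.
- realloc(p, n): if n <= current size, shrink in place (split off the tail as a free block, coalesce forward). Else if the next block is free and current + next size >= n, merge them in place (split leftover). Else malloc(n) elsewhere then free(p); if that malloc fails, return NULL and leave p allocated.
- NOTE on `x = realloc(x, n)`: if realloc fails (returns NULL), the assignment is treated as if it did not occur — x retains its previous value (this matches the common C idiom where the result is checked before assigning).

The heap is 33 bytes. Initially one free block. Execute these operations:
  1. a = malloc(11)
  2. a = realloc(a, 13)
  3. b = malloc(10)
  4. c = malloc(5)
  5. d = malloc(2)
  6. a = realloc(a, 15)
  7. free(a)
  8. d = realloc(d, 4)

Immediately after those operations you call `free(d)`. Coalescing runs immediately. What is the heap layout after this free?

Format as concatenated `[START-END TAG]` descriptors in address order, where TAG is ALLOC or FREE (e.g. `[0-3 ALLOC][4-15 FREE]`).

Op 1: a = malloc(11) -> a = 0; heap: [0-10 ALLOC][11-32 FREE]
Op 2: a = realloc(a, 13) -> a = 0; heap: [0-12 ALLOC][13-32 FREE]
Op 3: b = malloc(10) -> b = 13; heap: [0-12 ALLOC][13-22 ALLOC][23-32 FREE]
Op 4: c = malloc(5) -> c = 23; heap: [0-12 ALLOC][13-22 ALLOC][23-27 ALLOC][28-32 FREE]
Op 5: d = malloc(2) -> d = 28; heap: [0-12 ALLOC][13-22 ALLOC][23-27 ALLOC][28-29 ALLOC][30-32 FREE]
Op 6: a = realloc(a, 15) -> NULL (a unchanged); heap: [0-12 ALLOC][13-22 ALLOC][23-27 ALLOC][28-29 ALLOC][30-32 FREE]
Op 7: free(a) -> (freed a); heap: [0-12 FREE][13-22 ALLOC][23-27 ALLOC][28-29 ALLOC][30-32 FREE]
Op 8: d = realloc(d, 4) -> d = 28; heap: [0-12 FREE][13-22 ALLOC][23-27 ALLOC][28-31 ALLOC][32-32 FREE]
free(d): d = 28 -> block [28-31 ALLOC]; mark free, coalesce with adjacent free neighbors -> [0-12 FREE][13-22 ALLOC][23-27 ALLOC][28-32 FREE]

Answer: [0-12 FREE][13-22 ALLOC][23-27 ALLOC][28-32 FREE]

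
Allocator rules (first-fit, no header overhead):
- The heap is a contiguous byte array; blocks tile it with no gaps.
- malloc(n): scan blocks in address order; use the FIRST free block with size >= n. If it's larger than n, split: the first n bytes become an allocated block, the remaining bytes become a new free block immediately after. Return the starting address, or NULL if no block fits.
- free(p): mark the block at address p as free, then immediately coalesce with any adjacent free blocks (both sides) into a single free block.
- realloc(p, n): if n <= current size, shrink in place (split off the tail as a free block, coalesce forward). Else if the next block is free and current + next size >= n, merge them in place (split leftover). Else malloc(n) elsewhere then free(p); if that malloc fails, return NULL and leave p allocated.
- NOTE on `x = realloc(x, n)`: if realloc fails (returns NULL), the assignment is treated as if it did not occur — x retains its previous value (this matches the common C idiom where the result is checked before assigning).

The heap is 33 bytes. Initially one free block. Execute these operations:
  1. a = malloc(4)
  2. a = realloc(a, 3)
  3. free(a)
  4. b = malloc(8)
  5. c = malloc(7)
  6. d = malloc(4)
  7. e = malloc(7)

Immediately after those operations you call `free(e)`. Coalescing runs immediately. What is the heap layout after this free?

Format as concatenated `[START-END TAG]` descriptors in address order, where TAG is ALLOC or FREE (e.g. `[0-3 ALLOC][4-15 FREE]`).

Answer: [0-7 ALLOC][8-14 ALLOC][15-18 ALLOC][19-32 FREE]

Derivation:
Op 1: a = malloc(4) -> a = 0; heap: [0-3 ALLOC][4-32 FREE]
Op 2: a = realloc(a, 3) -> a = 0; heap: [0-2 ALLOC][3-32 FREE]
Op 3: free(a) -> (freed a); heap: [0-32 FREE]
Op 4: b = malloc(8) -> b = 0; heap: [0-7 ALLOC][8-32 FREE]
Op 5: c = malloc(7) -> c = 8; heap: [0-7 ALLOC][8-14 ALLOC][15-32 FREE]
Op 6: d = malloc(4) -> d = 15; heap: [0-7 ALLOC][8-14 ALLOC][15-18 ALLOC][19-32 FREE]
Op 7: e = malloc(7) -> e = 19; heap: [0-7 ALLOC][8-14 ALLOC][15-18 ALLOC][19-25 ALLOC][26-32 FREE]
free(e): e = 19 -> block [19-25 ALLOC]; mark free, coalesce with adjacent free neighbors -> [0-7 ALLOC][8-14 ALLOC][15-18 ALLOC][19-32 FREE]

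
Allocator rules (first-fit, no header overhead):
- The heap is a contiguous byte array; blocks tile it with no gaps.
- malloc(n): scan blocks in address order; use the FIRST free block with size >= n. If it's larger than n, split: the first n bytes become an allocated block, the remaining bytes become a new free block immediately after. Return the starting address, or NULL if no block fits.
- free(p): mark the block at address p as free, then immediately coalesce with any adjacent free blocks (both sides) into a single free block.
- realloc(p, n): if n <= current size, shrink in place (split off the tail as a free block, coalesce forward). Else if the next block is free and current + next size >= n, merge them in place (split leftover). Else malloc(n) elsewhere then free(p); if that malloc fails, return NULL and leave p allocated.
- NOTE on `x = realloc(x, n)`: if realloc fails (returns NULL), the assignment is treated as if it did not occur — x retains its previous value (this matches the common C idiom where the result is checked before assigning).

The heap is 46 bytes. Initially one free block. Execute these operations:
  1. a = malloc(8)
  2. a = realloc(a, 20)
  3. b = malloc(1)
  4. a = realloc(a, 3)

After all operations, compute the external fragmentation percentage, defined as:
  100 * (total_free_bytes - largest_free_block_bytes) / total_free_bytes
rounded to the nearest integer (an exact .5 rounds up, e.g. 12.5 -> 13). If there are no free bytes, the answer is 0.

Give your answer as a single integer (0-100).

Answer: 40

Derivation:
Op 1: a = malloc(8) -> a = 0; heap: [0-7 ALLOC][8-45 FREE]
Op 2: a = realloc(a, 20) -> a = 0; heap: [0-19 ALLOC][20-45 FREE]
Op 3: b = malloc(1) -> b = 20; heap: [0-19 ALLOC][20-20 ALLOC][21-45 FREE]
Op 4: a = realloc(a, 3) -> a = 0; heap: [0-2 ALLOC][3-19 FREE][20-20 ALLOC][21-45 FREE]
Free blocks: [17 25] total_free=42 largest=25 -> 100*(42-25)/42 = 1700/42 ≈ 40.476 -> rounds to 40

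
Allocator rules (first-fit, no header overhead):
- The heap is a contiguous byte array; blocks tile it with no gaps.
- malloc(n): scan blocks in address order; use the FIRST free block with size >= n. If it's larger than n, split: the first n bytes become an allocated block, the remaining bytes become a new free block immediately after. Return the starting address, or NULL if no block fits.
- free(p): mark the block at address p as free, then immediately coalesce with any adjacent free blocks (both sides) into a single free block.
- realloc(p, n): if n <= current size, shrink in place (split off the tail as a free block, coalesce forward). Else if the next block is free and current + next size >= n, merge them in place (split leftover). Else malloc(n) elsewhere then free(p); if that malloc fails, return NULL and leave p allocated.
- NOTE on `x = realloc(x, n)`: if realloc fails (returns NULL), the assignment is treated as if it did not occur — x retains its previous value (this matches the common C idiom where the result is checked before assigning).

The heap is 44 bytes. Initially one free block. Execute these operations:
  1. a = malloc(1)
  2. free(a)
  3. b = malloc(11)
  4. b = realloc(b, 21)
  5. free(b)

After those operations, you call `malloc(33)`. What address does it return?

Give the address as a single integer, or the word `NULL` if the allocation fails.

Op 1: a = malloc(1) -> a = 0; heap: [0-0 ALLOC][1-43 FREE]
Op 2: free(a) -> (freed a); heap: [0-43 FREE]
Op 3: b = malloc(11) -> b = 0; heap: [0-10 ALLOC][11-43 FREE]
Op 4: b = realloc(b, 21) -> b = 0; heap: [0-20 ALLOC][21-43 FREE]
Op 5: free(b) -> (freed b); heap: [0-43 FREE]
malloc(33): first-fit scan over [0-43 FREE] -> 0

Answer: 0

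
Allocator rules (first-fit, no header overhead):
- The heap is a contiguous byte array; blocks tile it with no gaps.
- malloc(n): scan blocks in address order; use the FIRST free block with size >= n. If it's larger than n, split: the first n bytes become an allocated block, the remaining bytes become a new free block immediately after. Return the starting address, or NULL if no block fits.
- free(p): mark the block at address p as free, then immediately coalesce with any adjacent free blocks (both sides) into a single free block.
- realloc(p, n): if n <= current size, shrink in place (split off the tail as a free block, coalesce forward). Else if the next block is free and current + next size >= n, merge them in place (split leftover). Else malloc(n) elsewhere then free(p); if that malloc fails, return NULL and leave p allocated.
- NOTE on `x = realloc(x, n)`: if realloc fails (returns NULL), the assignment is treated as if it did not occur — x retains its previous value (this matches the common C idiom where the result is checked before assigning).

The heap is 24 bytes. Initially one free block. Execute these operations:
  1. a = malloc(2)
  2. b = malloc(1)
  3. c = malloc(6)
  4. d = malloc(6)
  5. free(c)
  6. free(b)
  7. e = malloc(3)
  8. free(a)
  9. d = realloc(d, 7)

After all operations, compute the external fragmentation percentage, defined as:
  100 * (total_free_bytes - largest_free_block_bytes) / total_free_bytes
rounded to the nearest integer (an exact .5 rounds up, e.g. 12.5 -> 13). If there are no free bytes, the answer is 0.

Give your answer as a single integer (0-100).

Op 1: a = malloc(2) -> a = 0; heap: [0-1 ALLOC][2-23 FREE]
Op 2: b = malloc(1) -> b = 2; heap: [0-1 ALLOC][2-2 ALLOC][3-23 FREE]
Op 3: c = malloc(6) -> c = 3; heap: [0-1 ALLOC][2-2 ALLOC][3-8 ALLOC][9-23 FREE]
Op 4: d = malloc(6) -> d = 9; heap: [0-1 ALLOC][2-2 ALLOC][3-8 ALLOC][9-14 ALLOC][15-23 FREE]
Op 5: free(c) -> (freed c); heap: [0-1 ALLOC][2-2 ALLOC][3-8 FREE][9-14 ALLOC][15-23 FREE]
Op 6: free(b) -> (freed b); heap: [0-1 ALLOC][2-8 FREE][9-14 ALLOC][15-23 FREE]
Op 7: e = malloc(3) -> e = 2; heap: [0-1 ALLOC][2-4 ALLOC][5-8 FREE][9-14 ALLOC][15-23 FREE]
Op 8: free(a) -> (freed a); heap: [0-1 FREE][2-4 ALLOC][5-8 FREE][9-14 ALLOC][15-23 FREE]
Op 9: d = realloc(d, 7) -> d = 9; heap: [0-1 FREE][2-4 ALLOC][5-8 FREE][9-15 ALLOC][16-23 FREE]
Free blocks: [2 4 8] total_free=14 largest=8 -> 100*(14-8)/14 = 600/14 ≈ 42.857 -> rounds to 43

Answer: 43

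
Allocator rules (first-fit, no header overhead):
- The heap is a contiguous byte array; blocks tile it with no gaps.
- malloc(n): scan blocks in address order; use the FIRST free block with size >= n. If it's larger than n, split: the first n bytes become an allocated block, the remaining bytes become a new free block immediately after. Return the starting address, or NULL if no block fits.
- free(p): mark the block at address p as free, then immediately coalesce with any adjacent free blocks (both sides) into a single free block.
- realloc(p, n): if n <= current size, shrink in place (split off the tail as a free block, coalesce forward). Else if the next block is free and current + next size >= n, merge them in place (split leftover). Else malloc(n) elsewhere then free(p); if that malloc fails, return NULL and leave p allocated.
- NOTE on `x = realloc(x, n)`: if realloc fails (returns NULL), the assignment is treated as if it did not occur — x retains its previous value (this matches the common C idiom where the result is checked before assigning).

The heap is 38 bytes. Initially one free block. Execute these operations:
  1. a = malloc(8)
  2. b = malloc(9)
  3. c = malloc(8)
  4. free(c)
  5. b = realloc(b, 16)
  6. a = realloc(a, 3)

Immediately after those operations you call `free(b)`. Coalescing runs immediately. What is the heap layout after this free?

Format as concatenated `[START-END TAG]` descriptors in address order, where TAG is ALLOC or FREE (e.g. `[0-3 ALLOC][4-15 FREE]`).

Op 1: a = malloc(8) -> a = 0; heap: [0-7 ALLOC][8-37 FREE]
Op 2: b = malloc(9) -> b = 8; heap: [0-7 ALLOC][8-16 ALLOC][17-37 FREE]
Op 3: c = malloc(8) -> c = 17; heap: [0-7 ALLOC][8-16 ALLOC][17-24 ALLOC][25-37 FREE]
Op 4: free(c) -> (freed c); heap: [0-7 ALLOC][8-16 ALLOC][17-37 FREE]
Op 5: b = realloc(b, 16) -> b = 8; heap: [0-7 ALLOC][8-23 ALLOC][24-37 FREE]
Op 6: a = realloc(a, 3) -> a = 0; heap: [0-2 ALLOC][3-7 FREE][8-23 ALLOC][24-37 FREE]
free(b): b = 8 -> block [8-23 ALLOC]; mark free, coalesce with adjacent free neighbors -> [0-2 ALLOC][3-37 FREE]

Answer: [0-2 ALLOC][3-37 FREE]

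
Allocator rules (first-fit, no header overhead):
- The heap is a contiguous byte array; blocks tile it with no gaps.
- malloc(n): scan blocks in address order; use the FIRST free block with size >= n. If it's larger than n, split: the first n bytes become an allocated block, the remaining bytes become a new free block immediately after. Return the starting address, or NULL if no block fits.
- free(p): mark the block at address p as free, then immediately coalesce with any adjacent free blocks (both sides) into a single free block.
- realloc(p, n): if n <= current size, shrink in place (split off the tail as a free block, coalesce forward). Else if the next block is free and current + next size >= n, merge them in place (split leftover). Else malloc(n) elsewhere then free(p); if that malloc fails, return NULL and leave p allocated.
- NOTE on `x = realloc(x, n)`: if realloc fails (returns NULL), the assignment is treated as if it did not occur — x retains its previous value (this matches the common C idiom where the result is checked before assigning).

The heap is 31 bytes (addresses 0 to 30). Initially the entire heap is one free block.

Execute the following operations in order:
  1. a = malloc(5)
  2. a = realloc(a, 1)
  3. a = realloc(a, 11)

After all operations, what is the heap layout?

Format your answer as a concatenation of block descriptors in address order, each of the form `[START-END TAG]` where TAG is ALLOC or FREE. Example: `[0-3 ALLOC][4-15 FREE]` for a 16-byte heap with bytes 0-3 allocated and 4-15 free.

Op 1: a = malloc(5) -> a = 0; heap: [0-4 ALLOC][5-30 FREE]
Op 2: a = realloc(a, 1) -> a = 0; heap: [0-0 ALLOC][1-30 FREE]
Op 3: a = realloc(a, 11) -> a = 0; heap: [0-10 ALLOC][11-30 FREE]

Answer: [0-10 ALLOC][11-30 FREE]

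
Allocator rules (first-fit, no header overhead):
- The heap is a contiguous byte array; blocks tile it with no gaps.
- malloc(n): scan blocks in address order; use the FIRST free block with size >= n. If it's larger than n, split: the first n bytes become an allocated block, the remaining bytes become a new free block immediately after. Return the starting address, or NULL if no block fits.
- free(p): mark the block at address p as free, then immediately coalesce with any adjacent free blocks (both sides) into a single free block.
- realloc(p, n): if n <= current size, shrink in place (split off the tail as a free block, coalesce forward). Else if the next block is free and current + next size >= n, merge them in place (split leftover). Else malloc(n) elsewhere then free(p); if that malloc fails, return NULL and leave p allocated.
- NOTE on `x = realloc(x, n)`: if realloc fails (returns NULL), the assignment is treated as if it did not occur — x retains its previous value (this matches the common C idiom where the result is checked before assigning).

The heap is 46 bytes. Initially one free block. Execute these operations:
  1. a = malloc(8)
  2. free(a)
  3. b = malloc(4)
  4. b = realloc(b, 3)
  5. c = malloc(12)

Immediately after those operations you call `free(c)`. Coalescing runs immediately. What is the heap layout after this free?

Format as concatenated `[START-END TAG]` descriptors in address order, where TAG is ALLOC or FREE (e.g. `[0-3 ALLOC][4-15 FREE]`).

Op 1: a = malloc(8) -> a = 0; heap: [0-7 ALLOC][8-45 FREE]
Op 2: free(a) -> (freed a); heap: [0-45 FREE]
Op 3: b = malloc(4) -> b = 0; heap: [0-3 ALLOC][4-45 FREE]
Op 4: b = realloc(b, 3) -> b = 0; heap: [0-2 ALLOC][3-45 FREE]
Op 5: c = malloc(12) -> c = 3; heap: [0-2 ALLOC][3-14 ALLOC][15-45 FREE]
free(c): c = 3 -> block [3-14 ALLOC]; mark free, coalesce with adjacent free neighbors -> [0-2 ALLOC][3-45 FREE]

Answer: [0-2 ALLOC][3-45 FREE]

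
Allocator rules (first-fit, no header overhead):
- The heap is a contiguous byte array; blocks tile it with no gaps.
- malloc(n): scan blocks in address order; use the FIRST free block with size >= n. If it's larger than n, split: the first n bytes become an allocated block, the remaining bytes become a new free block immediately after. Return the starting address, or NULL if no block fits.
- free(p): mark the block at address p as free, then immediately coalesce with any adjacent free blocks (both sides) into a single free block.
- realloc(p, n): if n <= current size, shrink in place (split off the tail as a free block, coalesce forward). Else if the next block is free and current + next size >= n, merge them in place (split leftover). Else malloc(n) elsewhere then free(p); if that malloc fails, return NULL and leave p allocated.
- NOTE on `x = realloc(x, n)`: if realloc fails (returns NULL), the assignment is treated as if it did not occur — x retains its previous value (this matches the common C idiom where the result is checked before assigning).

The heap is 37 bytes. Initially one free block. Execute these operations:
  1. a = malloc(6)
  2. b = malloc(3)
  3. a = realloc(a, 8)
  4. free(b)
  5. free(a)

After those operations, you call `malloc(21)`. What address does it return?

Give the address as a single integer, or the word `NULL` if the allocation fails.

Op 1: a = malloc(6) -> a = 0; heap: [0-5 ALLOC][6-36 FREE]
Op 2: b = malloc(3) -> b = 6; heap: [0-5 ALLOC][6-8 ALLOC][9-36 FREE]
Op 3: a = realloc(a, 8) -> a = 9; heap: [0-5 FREE][6-8 ALLOC][9-16 ALLOC][17-36 FREE]
Op 4: free(b) -> (freed b); heap: [0-8 FREE][9-16 ALLOC][17-36 FREE]
Op 5: free(a) -> (freed a); heap: [0-36 FREE]
malloc(21): first-fit scan over [0-36 FREE] -> 0

Answer: 0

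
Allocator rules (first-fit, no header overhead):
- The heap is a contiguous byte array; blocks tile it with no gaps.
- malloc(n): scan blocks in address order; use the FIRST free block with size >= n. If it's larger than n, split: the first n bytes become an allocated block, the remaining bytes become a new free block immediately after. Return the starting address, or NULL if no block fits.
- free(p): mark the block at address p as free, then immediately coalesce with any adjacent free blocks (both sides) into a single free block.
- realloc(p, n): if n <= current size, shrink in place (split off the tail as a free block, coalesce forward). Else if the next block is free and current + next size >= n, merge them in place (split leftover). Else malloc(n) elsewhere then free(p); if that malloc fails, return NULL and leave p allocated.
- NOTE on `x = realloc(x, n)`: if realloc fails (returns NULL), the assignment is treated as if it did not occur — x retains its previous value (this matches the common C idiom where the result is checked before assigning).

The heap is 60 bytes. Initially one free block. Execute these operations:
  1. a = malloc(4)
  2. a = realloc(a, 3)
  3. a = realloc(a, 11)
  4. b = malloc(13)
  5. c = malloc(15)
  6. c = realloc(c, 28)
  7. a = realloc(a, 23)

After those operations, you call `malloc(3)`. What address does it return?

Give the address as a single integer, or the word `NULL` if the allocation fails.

Op 1: a = malloc(4) -> a = 0; heap: [0-3 ALLOC][4-59 FREE]
Op 2: a = realloc(a, 3) -> a = 0; heap: [0-2 ALLOC][3-59 FREE]
Op 3: a = realloc(a, 11) -> a = 0; heap: [0-10 ALLOC][11-59 FREE]
Op 4: b = malloc(13) -> b = 11; heap: [0-10 ALLOC][11-23 ALLOC][24-59 FREE]
Op 5: c = malloc(15) -> c = 24; heap: [0-10 ALLOC][11-23 ALLOC][24-38 ALLOC][39-59 FREE]
Op 6: c = realloc(c, 28) -> c = 24; heap: [0-10 ALLOC][11-23 ALLOC][24-51 ALLOC][52-59 FREE]
Op 7: a = realloc(a, 23) -> NULL (a unchanged); heap: [0-10 ALLOC][11-23 ALLOC][24-51 ALLOC][52-59 FREE]
malloc(3): first-fit scan over [0-10 ALLOC][11-23 ALLOC][24-51 ALLOC][52-59 FREE] -> 52

Answer: 52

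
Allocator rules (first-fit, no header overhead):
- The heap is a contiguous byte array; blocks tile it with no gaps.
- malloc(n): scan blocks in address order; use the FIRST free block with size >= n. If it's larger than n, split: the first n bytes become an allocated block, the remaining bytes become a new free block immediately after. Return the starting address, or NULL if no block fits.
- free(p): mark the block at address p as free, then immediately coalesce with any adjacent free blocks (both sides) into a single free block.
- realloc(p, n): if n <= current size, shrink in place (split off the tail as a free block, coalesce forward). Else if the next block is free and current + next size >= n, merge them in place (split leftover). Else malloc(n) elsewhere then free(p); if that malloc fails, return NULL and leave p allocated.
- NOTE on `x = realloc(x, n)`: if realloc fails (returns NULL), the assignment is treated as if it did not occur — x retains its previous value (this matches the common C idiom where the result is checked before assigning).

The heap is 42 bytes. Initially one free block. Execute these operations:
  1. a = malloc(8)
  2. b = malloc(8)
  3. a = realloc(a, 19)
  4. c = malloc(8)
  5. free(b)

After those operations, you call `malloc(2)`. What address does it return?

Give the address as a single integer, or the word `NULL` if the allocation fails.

Op 1: a = malloc(8) -> a = 0; heap: [0-7 ALLOC][8-41 FREE]
Op 2: b = malloc(8) -> b = 8; heap: [0-7 ALLOC][8-15 ALLOC][16-41 FREE]
Op 3: a = realloc(a, 19) -> a = 16; heap: [0-7 FREE][8-15 ALLOC][16-34 ALLOC][35-41 FREE]
Op 4: c = malloc(8) -> c = 0; heap: [0-7 ALLOC][8-15 ALLOC][16-34 ALLOC][35-41 FREE]
Op 5: free(b) -> (freed b); heap: [0-7 ALLOC][8-15 FREE][16-34 ALLOC][35-41 FREE]
malloc(2): first-fit scan over [0-7 ALLOC][8-15 FREE][16-34 ALLOC][35-41 FREE] -> 8

Answer: 8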